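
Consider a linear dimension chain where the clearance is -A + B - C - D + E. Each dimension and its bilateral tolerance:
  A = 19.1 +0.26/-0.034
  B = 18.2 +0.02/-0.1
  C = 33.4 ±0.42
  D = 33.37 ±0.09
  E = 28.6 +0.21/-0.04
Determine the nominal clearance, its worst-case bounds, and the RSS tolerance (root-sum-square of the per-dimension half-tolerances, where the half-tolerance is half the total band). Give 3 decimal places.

Stack each dimension's contribution:
  -A: nom -19.100 → Σnom=-19.100; wc +0.034/-0.260 → slack +0.034/-0.260; half-tol=0.147, Σhalf²=0.021609
  +B: nom +18.200 → Σnom=-0.900; wc +0.020/-0.100 → slack +0.054/-0.360; half-tol=0.060, Σhalf²=0.025209
  -C: nom -33.400 → Σnom=-34.300; wc +0.420/-0.420 → slack +0.474/-0.780; half-tol=0.420, Σhalf²=0.201609
  -D: nom -33.370 → Σnom=-67.670; wc +0.090/-0.090 → slack +0.564/-0.870; half-tol=0.090, Σhalf²=0.209709
  +E: nom +28.600 → Σnom=-39.070; wc +0.210/-0.040 → slack +0.774/-0.910; half-tol=0.125, Σhalf²=0.225334
Nominal = -39.070. Worst-case = [-39.070 - 0.910, -39.070 + 0.774] = [-39.980, -38.296]. RSS = √0.225334 = 0.475.

nominal=-39.070 wc=[-39.980,-38.296] rss=0.475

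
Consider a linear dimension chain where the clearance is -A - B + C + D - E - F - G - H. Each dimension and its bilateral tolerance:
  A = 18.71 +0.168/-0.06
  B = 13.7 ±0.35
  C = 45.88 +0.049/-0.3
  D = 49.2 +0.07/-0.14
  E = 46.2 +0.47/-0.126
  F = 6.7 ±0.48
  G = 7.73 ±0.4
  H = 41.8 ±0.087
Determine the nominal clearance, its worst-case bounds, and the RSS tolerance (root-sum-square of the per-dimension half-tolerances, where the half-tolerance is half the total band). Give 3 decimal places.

Stack each dimension's contribution:
  -A: nom -18.710 → Σnom=-18.710; wc +0.060/-0.168 → slack +0.060/-0.168; half-tol=0.114, Σhalf²=0.012996
  -B: nom -13.700 → Σnom=-32.410; wc +0.350/-0.350 → slack +0.410/-0.518; half-tol=0.350, Σhalf²=0.135496
  +C: nom +45.880 → Σnom=13.470; wc +0.049/-0.300 → slack +0.459/-0.818; half-tol=0.174, Σhalf²=0.165946
  +D: nom +49.200 → Σnom=62.670; wc +0.070/-0.140 → slack +0.529/-0.958; half-tol=0.105, Σhalf²=0.176971
  -E: nom -46.200 → Σnom=16.470; wc +0.126/-0.470 → slack +0.655/-1.428; half-tol=0.298, Σhalf²=0.265775
  -F: nom -6.700 → Σnom=9.770; wc +0.480/-0.480 → slack +1.135/-1.908; half-tol=0.480, Σhalf²=0.496175
  -G: nom -7.730 → Σnom=2.040; wc +0.400/-0.400 → slack +1.535/-2.308; half-tol=0.400, Σhalf²=0.656175
  -H: nom -41.800 → Σnom=-39.760; wc +0.087/-0.087 → slack +1.622/-2.395; half-tol=0.087, Σhalf²=0.663744
Nominal = -39.760. Worst-case = [-39.760 - 2.395, -39.760 + 1.622] = [-42.155, -38.138]. RSS = √0.663744 = 0.815.

nominal=-39.760 wc=[-42.155,-38.138] rss=0.815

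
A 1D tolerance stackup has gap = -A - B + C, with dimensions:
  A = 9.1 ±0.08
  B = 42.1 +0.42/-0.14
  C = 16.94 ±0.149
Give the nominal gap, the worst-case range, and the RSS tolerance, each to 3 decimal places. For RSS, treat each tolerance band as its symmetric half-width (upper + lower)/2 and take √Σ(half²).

nominal=-34.260 wc=[-34.909,-33.891] rss=0.327

Stack each dimension's contribution:
  -A: nom -9.100 → Σnom=-9.100; wc +0.080/-0.080 → slack +0.080/-0.080; half-tol=0.080, Σhalf²=0.006400
  -B: nom -42.100 → Σnom=-51.200; wc +0.140/-0.420 → slack +0.220/-0.500; half-tol=0.280, Σhalf²=0.084800
  +C: nom +16.940 → Σnom=-34.260; wc +0.149/-0.149 → slack +0.369/-0.649; half-tol=0.149, Σhalf²=0.107001
Nominal = -34.260. Worst-case = [-34.260 - 0.649, -34.260 + 0.369] = [-34.909, -33.891]. RSS = √0.107001 = 0.327.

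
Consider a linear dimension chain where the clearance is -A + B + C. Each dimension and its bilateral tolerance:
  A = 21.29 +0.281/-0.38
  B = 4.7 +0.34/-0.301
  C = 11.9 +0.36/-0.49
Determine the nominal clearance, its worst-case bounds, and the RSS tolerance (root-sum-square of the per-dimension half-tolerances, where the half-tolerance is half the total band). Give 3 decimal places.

Stack each dimension's contribution:
  -A: nom -21.290 → Σnom=-21.290; wc +0.380/-0.281 → slack +0.380/-0.281; half-tol=0.331, Σhalf²=0.109230
  +B: nom +4.700 → Σnom=-16.590; wc +0.340/-0.301 → slack +0.720/-0.582; half-tol=0.321, Σhalf²=0.211951
  +C: nom +11.900 → Σnom=-4.690; wc +0.360/-0.490 → slack +1.080/-1.072; half-tol=0.425, Σhalf²=0.392575
Nominal = -4.690. Worst-case = [-4.690 - 1.072, -4.690 + 1.080] = [-5.762, -3.610]. RSS = √0.392575 = 0.627.

nominal=-4.690 wc=[-5.762,-3.610] rss=0.627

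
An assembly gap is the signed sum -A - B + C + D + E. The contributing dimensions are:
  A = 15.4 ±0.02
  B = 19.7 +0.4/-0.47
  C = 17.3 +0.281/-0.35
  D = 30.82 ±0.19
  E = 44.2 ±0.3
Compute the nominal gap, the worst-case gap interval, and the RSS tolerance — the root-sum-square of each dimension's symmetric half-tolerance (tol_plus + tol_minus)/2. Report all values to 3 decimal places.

nominal=57.220 wc=[55.960,58.481] rss=0.644

Stack each dimension's contribution:
  -A: nom -15.400 → Σnom=-15.400; wc +0.020/-0.020 → slack +0.020/-0.020; half-tol=0.020, Σhalf²=0.000400
  -B: nom -19.700 → Σnom=-35.100; wc +0.470/-0.400 → slack +0.490/-0.420; half-tol=0.435, Σhalf²=0.189625
  +C: nom +17.300 → Σnom=-17.800; wc +0.281/-0.350 → slack +0.771/-0.770; half-tol=0.316, Σhalf²=0.289165
  +D: nom +30.820 → Σnom=13.020; wc +0.190/-0.190 → slack +0.961/-0.960; half-tol=0.190, Σhalf²=0.325265
  +E: nom +44.200 → Σnom=57.220; wc +0.300/-0.300 → slack +1.261/-1.260; half-tol=0.300, Σhalf²=0.415265
Nominal = 57.220. Worst-case = [57.220 - 1.260, 57.220 + 1.261] = [55.960, 58.481]. RSS = √0.415265 = 0.644.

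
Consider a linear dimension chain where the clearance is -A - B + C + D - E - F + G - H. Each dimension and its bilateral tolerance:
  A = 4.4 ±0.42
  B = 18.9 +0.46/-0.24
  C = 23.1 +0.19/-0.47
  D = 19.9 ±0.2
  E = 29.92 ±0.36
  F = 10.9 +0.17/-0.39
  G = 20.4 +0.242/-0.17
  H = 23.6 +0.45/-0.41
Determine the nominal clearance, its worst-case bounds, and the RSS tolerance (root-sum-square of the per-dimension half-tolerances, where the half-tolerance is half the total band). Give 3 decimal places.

Stack each dimension's contribution:
  -A: nom -4.400 → Σnom=-4.400; wc +0.420/-0.420 → slack +0.420/-0.420; half-tol=0.420, Σhalf²=0.176400
  -B: nom -18.900 → Σnom=-23.300; wc +0.240/-0.460 → slack +0.660/-0.880; half-tol=0.350, Σhalf²=0.298900
  +C: nom +23.100 → Σnom=-0.200; wc +0.190/-0.470 → slack +0.850/-1.350; half-tol=0.330, Σhalf²=0.407800
  +D: nom +19.900 → Σnom=19.700; wc +0.200/-0.200 → slack +1.050/-1.550; half-tol=0.200, Σhalf²=0.447800
  -E: nom -29.920 → Σnom=-10.220; wc +0.360/-0.360 → slack +1.410/-1.910; half-tol=0.360, Σhalf²=0.577400
  -F: nom -10.900 → Σnom=-21.120; wc +0.390/-0.170 → slack +1.800/-2.080; half-tol=0.280, Σhalf²=0.655800
  +G: nom +20.400 → Σnom=-0.720; wc +0.242/-0.170 → slack +2.042/-2.250; half-tol=0.206, Σhalf²=0.698236
  -H: nom -23.600 → Σnom=-24.320; wc +0.410/-0.450 → slack +2.452/-2.700; half-tol=0.430, Σhalf²=0.883136
Nominal = -24.320. Worst-case = [-24.320 - 2.700, -24.320 + 2.452] = [-27.020, -21.868]. RSS = √0.883136 = 0.940.

nominal=-24.320 wc=[-27.020,-21.868] rss=0.940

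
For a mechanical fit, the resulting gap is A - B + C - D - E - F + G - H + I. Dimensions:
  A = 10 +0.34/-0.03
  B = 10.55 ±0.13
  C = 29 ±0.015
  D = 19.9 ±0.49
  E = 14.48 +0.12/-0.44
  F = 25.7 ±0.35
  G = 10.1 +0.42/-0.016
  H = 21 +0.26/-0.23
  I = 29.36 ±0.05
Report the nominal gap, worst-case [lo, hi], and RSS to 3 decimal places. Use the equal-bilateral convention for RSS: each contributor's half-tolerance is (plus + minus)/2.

Stack each dimension's contribution:
  +A: nom +10.000 → Σnom=10.000; wc +0.340/-0.030 → slack +0.340/-0.030; half-tol=0.185, Σhalf²=0.034225
  -B: nom -10.550 → Σnom=-0.550; wc +0.130/-0.130 → slack +0.470/-0.160; half-tol=0.130, Σhalf²=0.051125
  +C: nom +29.000 → Σnom=28.450; wc +0.015/-0.015 → slack +0.485/-0.175; half-tol=0.015, Σhalf²=0.051350
  -D: nom -19.900 → Σnom=8.550; wc +0.490/-0.490 → slack +0.975/-0.665; half-tol=0.490, Σhalf²=0.291450
  -E: nom -14.480 → Σnom=-5.930; wc +0.440/-0.120 → slack +1.415/-0.785; half-tol=0.280, Σhalf²=0.369850
  -F: nom -25.700 → Σnom=-31.630; wc +0.350/-0.350 → slack +1.765/-1.135; half-tol=0.350, Σhalf²=0.492350
  +G: nom +10.100 → Σnom=-21.530; wc +0.420/-0.016 → slack +2.185/-1.151; half-tol=0.218, Σhalf²=0.539874
  -H: nom -21.000 → Σnom=-42.530; wc +0.230/-0.260 → slack +2.415/-1.411; half-tol=0.245, Σhalf²=0.599899
  +I: nom +29.360 → Σnom=-13.170; wc +0.050/-0.050 → slack +2.465/-1.461; half-tol=0.050, Σhalf²=0.602399
Nominal = -13.170. Worst-case = [-13.170 - 1.461, -13.170 + 2.465] = [-14.631, -10.705]. RSS = √0.602399 = 0.776.

nominal=-13.170 wc=[-14.631,-10.705] rss=0.776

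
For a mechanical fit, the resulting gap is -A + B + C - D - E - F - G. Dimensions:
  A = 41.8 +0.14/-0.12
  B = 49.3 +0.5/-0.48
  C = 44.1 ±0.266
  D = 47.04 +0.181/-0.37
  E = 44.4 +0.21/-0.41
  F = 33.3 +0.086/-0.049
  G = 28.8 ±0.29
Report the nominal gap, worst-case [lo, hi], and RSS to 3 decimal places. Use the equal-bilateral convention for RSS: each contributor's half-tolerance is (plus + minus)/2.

Stack each dimension's contribution:
  -A: nom -41.800 → Σnom=-41.800; wc +0.120/-0.140 → slack +0.120/-0.140; half-tol=0.130, Σhalf²=0.016900
  +B: nom +49.300 → Σnom=7.500; wc +0.500/-0.480 → slack +0.620/-0.620; half-tol=0.490, Σhalf²=0.257000
  +C: nom +44.100 → Σnom=51.600; wc +0.266/-0.266 → slack +0.886/-0.886; half-tol=0.266, Σhalf²=0.327756
  -D: nom -47.040 → Σnom=4.560; wc +0.370/-0.181 → slack +1.256/-1.067; half-tol=0.275, Σhalf²=0.403656
  -E: nom -44.400 → Σnom=-39.840; wc +0.410/-0.210 → slack +1.666/-1.277; half-tol=0.310, Σhalf²=0.499756
  -F: nom -33.300 → Σnom=-73.140; wc +0.049/-0.086 → slack +1.715/-1.363; half-tol=0.068, Σhalf²=0.504313
  -G: nom -28.800 → Σnom=-101.940; wc +0.290/-0.290 → slack +2.005/-1.653; half-tol=0.290, Σhalf²=0.588413
Nominal = -101.940. Worst-case = [-101.940 - 1.653, -101.940 + 2.005] = [-103.593, -99.935]. RSS = √0.588413 = 0.767.

nominal=-101.940 wc=[-103.593,-99.935] rss=0.767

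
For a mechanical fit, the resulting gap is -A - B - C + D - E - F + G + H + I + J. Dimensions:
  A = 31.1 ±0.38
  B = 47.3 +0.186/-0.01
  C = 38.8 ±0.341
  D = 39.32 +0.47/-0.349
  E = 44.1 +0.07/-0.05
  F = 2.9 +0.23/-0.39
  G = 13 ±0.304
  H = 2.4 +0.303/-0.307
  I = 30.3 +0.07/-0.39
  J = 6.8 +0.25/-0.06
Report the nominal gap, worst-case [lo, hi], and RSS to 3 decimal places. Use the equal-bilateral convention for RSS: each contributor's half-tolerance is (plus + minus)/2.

nominal=-72.380 wc=[-74.997,-69.812] rss=0.894

Stack each dimension's contribution:
  -A: nom -31.100 → Σnom=-31.100; wc +0.380/-0.380 → slack +0.380/-0.380; half-tol=0.380, Σhalf²=0.144400
  -B: nom -47.300 → Σnom=-78.400; wc +0.010/-0.186 → slack +0.390/-0.566; half-tol=0.098, Σhalf²=0.154004
  -C: nom -38.800 → Σnom=-117.200; wc +0.341/-0.341 → slack +0.731/-0.907; half-tol=0.341, Σhalf²=0.270285
  +D: nom +39.320 → Σnom=-77.880; wc +0.470/-0.349 → slack +1.201/-1.256; half-tol=0.409, Σhalf²=0.437975
  -E: nom -44.100 → Σnom=-121.980; wc +0.050/-0.070 → slack +1.251/-1.326; half-tol=0.060, Σhalf²=0.441575
  -F: nom -2.900 → Σnom=-124.880; wc +0.390/-0.230 → slack +1.641/-1.556; half-tol=0.310, Σhalf²=0.537675
  +G: nom +13.000 → Σnom=-111.880; wc +0.304/-0.304 → slack +1.945/-1.860; half-tol=0.304, Σhalf²=0.630091
  +H: nom +2.400 → Σnom=-109.480; wc +0.303/-0.307 → slack +2.248/-2.167; half-tol=0.305, Σhalf²=0.723116
  +I: nom +30.300 → Σnom=-79.180; wc +0.070/-0.390 → slack +2.318/-2.557; half-tol=0.230, Σhalf²=0.776016
  +J: nom +6.800 → Σnom=-72.380; wc +0.250/-0.060 → slack +2.568/-2.617; half-tol=0.155, Σhalf²=0.800041
Nominal = -72.380. Worst-case = [-72.380 - 2.617, -72.380 + 2.568] = [-74.997, -69.812]. RSS = √0.800041 = 0.894.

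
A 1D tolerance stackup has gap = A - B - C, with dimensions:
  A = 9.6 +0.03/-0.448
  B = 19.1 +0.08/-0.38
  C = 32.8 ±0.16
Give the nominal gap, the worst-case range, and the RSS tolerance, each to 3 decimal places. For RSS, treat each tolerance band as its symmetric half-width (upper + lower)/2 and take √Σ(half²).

nominal=-42.300 wc=[-42.988,-41.730] rss=0.368

Stack each dimension's contribution:
  +A: nom +9.600 → Σnom=9.600; wc +0.030/-0.448 → slack +0.030/-0.448; half-tol=0.239, Σhalf²=0.057121
  -B: nom -19.100 → Σnom=-9.500; wc +0.380/-0.080 → slack +0.410/-0.528; half-tol=0.230, Σhalf²=0.110021
  -C: nom -32.800 → Σnom=-42.300; wc +0.160/-0.160 → slack +0.570/-0.688; half-tol=0.160, Σhalf²=0.135621
Nominal = -42.300. Worst-case = [-42.300 - 0.688, -42.300 + 0.570] = [-42.988, -41.730]. RSS = √0.135621 = 0.368.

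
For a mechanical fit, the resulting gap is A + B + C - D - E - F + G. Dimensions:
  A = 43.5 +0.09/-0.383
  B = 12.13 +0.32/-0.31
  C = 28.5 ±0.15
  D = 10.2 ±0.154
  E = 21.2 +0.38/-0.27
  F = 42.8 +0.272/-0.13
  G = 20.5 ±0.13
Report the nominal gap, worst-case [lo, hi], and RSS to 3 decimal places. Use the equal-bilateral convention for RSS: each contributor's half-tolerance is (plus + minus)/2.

nominal=30.430 wc=[28.651,31.674] rss=0.604

Stack each dimension's contribution:
  +A: nom +43.500 → Σnom=43.500; wc +0.090/-0.383 → slack +0.090/-0.383; half-tol=0.236, Σhalf²=0.055932
  +B: nom +12.130 → Σnom=55.630; wc +0.320/-0.310 → slack +0.410/-0.693; half-tol=0.315, Σhalf²=0.155157
  +C: nom +28.500 → Σnom=84.130; wc +0.150/-0.150 → slack +0.560/-0.843; half-tol=0.150, Σhalf²=0.177657
  -D: nom -10.200 → Σnom=73.930; wc +0.154/-0.154 → slack +0.714/-0.997; half-tol=0.154, Σhalf²=0.201373
  -E: nom -21.200 → Σnom=52.730; wc +0.270/-0.380 → slack +0.984/-1.377; half-tol=0.325, Σhalf²=0.306998
  -F: nom -42.800 → Σnom=9.930; wc +0.130/-0.272 → slack +1.114/-1.649; half-tol=0.201, Σhalf²=0.347399
  +G: nom +20.500 → Σnom=30.430; wc +0.130/-0.130 → slack +1.244/-1.779; half-tol=0.130, Σhalf²=0.364299
Nominal = 30.430. Worst-case = [30.430 - 1.779, 30.430 + 1.244] = [28.651, 31.674]. RSS = √0.364299 = 0.604.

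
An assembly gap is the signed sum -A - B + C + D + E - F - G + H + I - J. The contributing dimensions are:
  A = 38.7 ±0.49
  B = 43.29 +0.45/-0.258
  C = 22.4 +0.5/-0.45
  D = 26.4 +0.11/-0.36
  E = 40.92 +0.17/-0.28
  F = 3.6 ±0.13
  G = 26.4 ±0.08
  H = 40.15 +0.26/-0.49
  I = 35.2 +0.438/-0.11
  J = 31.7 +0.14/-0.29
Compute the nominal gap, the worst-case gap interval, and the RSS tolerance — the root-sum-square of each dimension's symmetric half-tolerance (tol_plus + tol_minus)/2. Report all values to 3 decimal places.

Stack each dimension's contribution:
  -A: nom -38.700 → Σnom=-38.700; wc +0.490/-0.490 → slack +0.490/-0.490; half-tol=0.490, Σhalf²=0.240100
  -B: nom -43.290 → Σnom=-81.990; wc +0.258/-0.450 → slack +0.748/-0.940; half-tol=0.354, Σhalf²=0.365416
  +C: nom +22.400 → Σnom=-59.590; wc +0.500/-0.450 → slack +1.248/-1.390; half-tol=0.475, Σhalf²=0.591041
  +D: nom +26.400 → Σnom=-33.190; wc +0.110/-0.360 → slack +1.358/-1.750; half-tol=0.235, Σhalf²=0.646266
  +E: nom +40.920 → Σnom=7.730; wc +0.170/-0.280 → slack +1.528/-2.030; half-tol=0.225, Σhalf²=0.696891
  -F: nom -3.600 → Σnom=4.130; wc +0.130/-0.130 → slack +1.658/-2.160; half-tol=0.130, Σhalf²=0.713791
  -G: nom -26.400 → Σnom=-22.270; wc +0.080/-0.080 → slack +1.738/-2.240; half-tol=0.080, Σhalf²=0.720191
  +H: nom +40.150 → Σnom=17.880; wc +0.260/-0.490 → slack +1.998/-2.730; half-tol=0.375, Σhalf²=0.860816
  +I: nom +35.200 → Σnom=53.080; wc +0.438/-0.110 → slack +2.436/-2.840; half-tol=0.274, Σhalf²=0.935892
  -J: nom -31.700 → Σnom=21.380; wc +0.290/-0.140 → slack +2.726/-2.980; half-tol=0.215, Σhalf²=0.982117
Nominal = 21.380. Worst-case = [21.380 - 2.980, 21.380 + 2.726] = [18.400, 24.106]. RSS = √0.982117 = 0.991.

nominal=21.380 wc=[18.400,24.106] rss=0.991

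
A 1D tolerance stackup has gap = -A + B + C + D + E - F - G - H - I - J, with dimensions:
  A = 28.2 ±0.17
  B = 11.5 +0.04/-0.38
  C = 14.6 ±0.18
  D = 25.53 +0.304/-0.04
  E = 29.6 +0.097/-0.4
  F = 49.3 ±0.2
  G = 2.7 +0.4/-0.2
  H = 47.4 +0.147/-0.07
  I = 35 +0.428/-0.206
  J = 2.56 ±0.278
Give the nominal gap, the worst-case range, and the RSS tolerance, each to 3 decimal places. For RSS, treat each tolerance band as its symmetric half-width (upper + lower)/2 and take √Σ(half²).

nominal=-83.930 wc=[-86.553,-82.185] rss=0.719

Stack each dimension's contribution:
  -A: nom -28.200 → Σnom=-28.200; wc +0.170/-0.170 → slack +0.170/-0.170; half-tol=0.170, Σhalf²=0.028900
  +B: nom +11.500 → Σnom=-16.700; wc +0.040/-0.380 → slack +0.210/-0.550; half-tol=0.210, Σhalf²=0.073000
  +C: nom +14.600 → Σnom=-2.100; wc +0.180/-0.180 → slack +0.390/-0.730; half-tol=0.180, Σhalf²=0.105400
  +D: nom +25.530 → Σnom=23.430; wc +0.304/-0.040 → slack +0.694/-0.770; half-tol=0.172, Σhalf²=0.134984
  +E: nom +29.600 → Σnom=53.030; wc +0.097/-0.400 → slack +0.791/-1.170; half-tol=0.248, Σhalf²=0.196736
  -F: nom -49.300 → Σnom=3.730; wc +0.200/-0.200 → slack +0.991/-1.370; half-tol=0.200, Σhalf²=0.236736
  -G: nom -2.700 → Σnom=1.030; wc +0.200/-0.400 → slack +1.191/-1.770; half-tol=0.300, Σhalf²=0.326736
  -H: nom -47.400 → Σnom=-46.370; wc +0.070/-0.147 → slack +1.261/-1.917; half-tol=0.108, Σhalf²=0.338509
  -I: nom -35.000 → Σnom=-81.370; wc +0.206/-0.428 → slack +1.467/-2.345; half-tol=0.317, Σhalf²=0.438998
  -J: nom -2.560 → Σnom=-83.930; wc +0.278/-0.278 → slack +1.745/-2.623; half-tol=0.278, Σhalf²=0.516282
Nominal = -83.930. Worst-case = [-83.930 - 2.623, -83.930 + 1.745] = [-86.553, -82.185]. RSS = √0.516282 = 0.719.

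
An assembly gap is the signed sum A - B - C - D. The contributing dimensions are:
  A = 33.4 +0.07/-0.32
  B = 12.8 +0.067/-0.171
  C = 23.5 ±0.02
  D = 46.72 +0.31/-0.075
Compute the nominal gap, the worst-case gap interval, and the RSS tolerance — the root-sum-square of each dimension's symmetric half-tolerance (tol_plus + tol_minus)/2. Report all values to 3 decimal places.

nominal=-49.620 wc=[-50.337,-49.284] rss=0.299

Stack each dimension's contribution:
  +A: nom +33.400 → Σnom=33.400; wc +0.070/-0.320 → slack +0.070/-0.320; half-tol=0.195, Σhalf²=0.038025
  -B: nom -12.800 → Σnom=20.600; wc +0.171/-0.067 → slack +0.241/-0.387; half-tol=0.119, Σhalf²=0.052186
  -C: nom -23.500 → Σnom=-2.900; wc +0.020/-0.020 → slack +0.261/-0.407; half-tol=0.020, Σhalf²=0.052586
  -D: nom -46.720 → Σnom=-49.620; wc +0.075/-0.310 → slack +0.336/-0.717; half-tol=0.193, Σhalf²=0.089642
Nominal = -49.620. Worst-case = [-49.620 - 0.717, -49.620 + 0.336] = [-50.337, -49.284]. RSS = √0.089642 = 0.299.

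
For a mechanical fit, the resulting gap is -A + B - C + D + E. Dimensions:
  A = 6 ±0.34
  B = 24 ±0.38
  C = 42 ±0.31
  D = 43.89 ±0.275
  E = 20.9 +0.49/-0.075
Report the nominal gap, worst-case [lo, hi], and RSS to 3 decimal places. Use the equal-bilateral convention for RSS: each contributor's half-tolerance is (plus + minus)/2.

nominal=40.790 wc=[39.410,42.585] rss=0.715

Stack each dimension's contribution:
  -A: nom -6.000 → Σnom=-6.000; wc +0.340/-0.340 → slack +0.340/-0.340; half-tol=0.340, Σhalf²=0.115600
  +B: nom +24.000 → Σnom=18.000; wc +0.380/-0.380 → slack +0.720/-0.720; half-tol=0.380, Σhalf²=0.260000
  -C: nom -42.000 → Σnom=-24.000; wc +0.310/-0.310 → slack +1.030/-1.030; half-tol=0.310, Σhalf²=0.356100
  +D: nom +43.890 → Σnom=19.890; wc +0.275/-0.275 → slack +1.305/-1.305; half-tol=0.275, Σhalf²=0.431725
  +E: nom +20.900 → Σnom=40.790; wc +0.490/-0.075 → slack +1.795/-1.380; half-tol=0.282, Σhalf²=0.511531
Nominal = 40.790. Worst-case = [40.790 - 1.380, 40.790 + 1.795] = [39.410, 42.585]. RSS = √0.511531 = 0.715.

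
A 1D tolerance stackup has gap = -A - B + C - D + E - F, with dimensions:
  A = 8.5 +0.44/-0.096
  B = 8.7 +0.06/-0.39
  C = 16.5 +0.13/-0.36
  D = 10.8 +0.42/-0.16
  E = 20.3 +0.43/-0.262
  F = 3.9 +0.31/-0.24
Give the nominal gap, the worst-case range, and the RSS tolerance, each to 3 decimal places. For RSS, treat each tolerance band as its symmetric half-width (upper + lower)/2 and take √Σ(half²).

nominal=4.900 wc=[3.048,6.346] rss=0.680

Stack each dimension's contribution:
  -A: nom -8.500 → Σnom=-8.500; wc +0.096/-0.440 → slack +0.096/-0.440; half-tol=0.268, Σhalf²=0.071824
  -B: nom -8.700 → Σnom=-17.200; wc +0.390/-0.060 → slack +0.486/-0.500; half-tol=0.225, Σhalf²=0.122449
  +C: nom +16.500 → Σnom=-0.700; wc +0.130/-0.360 → slack +0.616/-0.860; half-tol=0.245, Σhalf²=0.182474
  -D: nom -10.800 → Σnom=-11.500; wc +0.160/-0.420 → slack +0.776/-1.280; half-tol=0.290, Σhalf²=0.266574
  +E: nom +20.300 → Σnom=8.800; wc +0.430/-0.262 → slack +1.206/-1.542; half-tol=0.346, Σhalf²=0.386290
  -F: nom -3.900 → Σnom=4.900; wc +0.240/-0.310 → slack +1.446/-1.852; half-tol=0.275, Σhalf²=0.461915
Nominal = 4.900. Worst-case = [4.900 - 1.852, 4.900 + 1.446] = [3.048, 6.346]. RSS = √0.461915 = 0.680.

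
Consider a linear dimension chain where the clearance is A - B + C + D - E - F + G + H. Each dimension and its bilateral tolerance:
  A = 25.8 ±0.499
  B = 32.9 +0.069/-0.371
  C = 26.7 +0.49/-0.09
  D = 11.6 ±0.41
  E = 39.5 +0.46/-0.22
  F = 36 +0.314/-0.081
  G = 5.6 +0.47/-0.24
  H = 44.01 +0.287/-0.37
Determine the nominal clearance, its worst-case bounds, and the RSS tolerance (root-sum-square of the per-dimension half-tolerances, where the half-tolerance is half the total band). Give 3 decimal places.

nominal=5.310 wc=[2.858,8.138] rss=0.969

Stack each dimension's contribution:
  +A: nom +25.800 → Σnom=25.800; wc +0.499/-0.499 → slack +0.499/-0.499; half-tol=0.499, Σhalf²=0.249001
  -B: nom -32.900 → Σnom=-7.100; wc +0.371/-0.069 → slack +0.870/-0.568; half-tol=0.220, Σhalf²=0.297401
  +C: nom +26.700 → Σnom=19.600; wc +0.490/-0.090 → slack +1.360/-0.658; half-tol=0.290, Σhalf²=0.381501
  +D: nom +11.600 → Σnom=31.200; wc +0.410/-0.410 → slack +1.770/-1.068; half-tol=0.410, Σhalf²=0.549601
  -E: nom -39.500 → Σnom=-8.300; wc +0.220/-0.460 → slack +1.990/-1.528; half-tol=0.340, Σhalf²=0.665201
  -F: nom -36.000 → Σnom=-44.300; wc +0.081/-0.314 → slack +2.071/-1.842; half-tol=0.198, Σhalf²=0.704207
  +G: nom +5.600 → Σnom=-38.700; wc +0.470/-0.240 → slack +2.541/-2.082; half-tol=0.355, Σhalf²=0.830232
  +H: nom +44.010 → Σnom=5.310; wc +0.287/-0.370 → slack +2.828/-2.452; half-tol=0.329, Σhalf²=0.938145
Nominal = 5.310. Worst-case = [5.310 - 2.452, 5.310 + 2.828] = [2.858, 8.138]. RSS = √0.938145 = 0.969.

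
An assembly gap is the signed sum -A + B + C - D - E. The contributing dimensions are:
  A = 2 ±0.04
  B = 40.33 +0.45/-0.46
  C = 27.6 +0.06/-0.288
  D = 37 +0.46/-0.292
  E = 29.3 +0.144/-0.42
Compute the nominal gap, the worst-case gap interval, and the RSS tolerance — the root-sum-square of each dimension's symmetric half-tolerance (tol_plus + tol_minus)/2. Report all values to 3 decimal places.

nominal=-0.370 wc=[-1.762,0.892] rss=0.678

Stack each dimension's contribution:
  -A: nom -2.000 → Σnom=-2.000; wc +0.040/-0.040 → slack +0.040/-0.040; half-tol=0.040, Σhalf²=0.001600
  +B: nom +40.330 → Σnom=38.330; wc +0.450/-0.460 → slack +0.490/-0.500; half-tol=0.455, Σhalf²=0.208625
  +C: nom +27.600 → Σnom=65.930; wc +0.060/-0.288 → slack +0.550/-0.788; half-tol=0.174, Σhalf²=0.238901
  -D: nom -37.000 → Σnom=28.930; wc +0.292/-0.460 → slack +0.842/-1.248; half-tol=0.376, Σhalf²=0.380277
  -E: nom -29.300 → Σnom=-0.370; wc +0.420/-0.144 → slack +1.262/-1.392; half-tol=0.282, Σhalf²=0.459801
Nominal = -0.370. Worst-case = [-0.370 - 1.392, -0.370 + 1.262] = [-1.762, 0.892]. RSS = √0.459801 = 0.678.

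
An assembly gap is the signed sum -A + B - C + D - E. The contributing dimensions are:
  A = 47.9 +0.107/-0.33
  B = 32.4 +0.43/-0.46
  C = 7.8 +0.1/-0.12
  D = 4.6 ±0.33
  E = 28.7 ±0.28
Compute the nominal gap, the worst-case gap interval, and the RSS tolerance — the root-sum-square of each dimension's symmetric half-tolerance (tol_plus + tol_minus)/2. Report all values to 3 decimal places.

Stack each dimension's contribution:
  -A: nom -47.900 → Σnom=-47.900; wc +0.330/-0.107 → slack +0.330/-0.107; half-tol=0.218, Σhalf²=0.047742
  +B: nom +32.400 → Σnom=-15.500; wc +0.430/-0.460 → slack +0.760/-0.567; half-tol=0.445, Σhalf²=0.245767
  -C: nom -7.800 → Σnom=-23.300; wc +0.120/-0.100 → slack +0.880/-0.667; half-tol=0.110, Σhalf²=0.257867
  +D: nom +4.600 → Σnom=-18.700; wc +0.330/-0.330 → slack +1.210/-0.997; half-tol=0.330, Σhalf²=0.366767
  -E: nom -28.700 → Σnom=-47.400; wc +0.280/-0.280 → slack +1.490/-1.277; half-tol=0.280, Σhalf²=0.445167
Nominal = -47.400. Worst-case = [-47.400 - 1.277, -47.400 + 1.490] = [-48.677, -45.910]. RSS = √0.445167 = 0.667.

nominal=-47.400 wc=[-48.677,-45.910] rss=0.667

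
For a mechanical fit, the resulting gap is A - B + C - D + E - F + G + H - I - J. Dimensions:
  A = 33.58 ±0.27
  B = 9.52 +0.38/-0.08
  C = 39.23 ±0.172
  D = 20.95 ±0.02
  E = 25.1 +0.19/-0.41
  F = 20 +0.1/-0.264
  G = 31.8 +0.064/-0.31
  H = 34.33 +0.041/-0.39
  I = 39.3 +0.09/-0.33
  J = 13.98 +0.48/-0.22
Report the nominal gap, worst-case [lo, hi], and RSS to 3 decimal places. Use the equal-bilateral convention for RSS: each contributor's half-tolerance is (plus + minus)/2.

nominal=60.290 wc=[57.668,61.941] rss=0.726

Stack each dimension's contribution:
  +A: nom +33.580 → Σnom=33.580; wc +0.270/-0.270 → slack +0.270/-0.270; half-tol=0.270, Σhalf²=0.072900
  -B: nom -9.520 → Σnom=24.060; wc +0.080/-0.380 → slack +0.350/-0.650; half-tol=0.230, Σhalf²=0.125800
  +C: nom +39.230 → Σnom=63.290; wc +0.172/-0.172 → slack +0.522/-0.822; half-tol=0.172, Σhalf²=0.155384
  -D: nom -20.950 → Σnom=42.340; wc +0.020/-0.020 → slack +0.542/-0.842; half-tol=0.020, Σhalf²=0.155784
  +E: nom +25.100 → Σnom=67.440; wc +0.190/-0.410 → slack +0.732/-1.252; half-tol=0.300, Σhalf²=0.245784
  -F: nom -20.000 → Σnom=47.440; wc +0.264/-0.100 → slack +0.996/-1.352; half-tol=0.182, Σhalf²=0.278908
  +G: nom +31.800 → Σnom=79.240; wc +0.064/-0.310 → slack +1.060/-1.662; half-tol=0.187, Σhalf²=0.313877
  +H: nom +34.330 → Σnom=113.570; wc +0.041/-0.390 → slack +1.101/-2.052; half-tol=0.215, Σhalf²=0.360317
  -I: nom -39.300 → Σnom=74.270; wc +0.330/-0.090 → slack +1.431/-2.142; half-tol=0.210, Σhalf²=0.404417
  -J: nom -13.980 → Σnom=60.290; wc +0.220/-0.480 → slack +1.651/-2.622; half-tol=0.350, Σhalf²=0.526917
Nominal = 60.290. Worst-case = [60.290 - 2.622, 60.290 + 1.651] = [57.668, 61.941]. RSS = √0.526917 = 0.726.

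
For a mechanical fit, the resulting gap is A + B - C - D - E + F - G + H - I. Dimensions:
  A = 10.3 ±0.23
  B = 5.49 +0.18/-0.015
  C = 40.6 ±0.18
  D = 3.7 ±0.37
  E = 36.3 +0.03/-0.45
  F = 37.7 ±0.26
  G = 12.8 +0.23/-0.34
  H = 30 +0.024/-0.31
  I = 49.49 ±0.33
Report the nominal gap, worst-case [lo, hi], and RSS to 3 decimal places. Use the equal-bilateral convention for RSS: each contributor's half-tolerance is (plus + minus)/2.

nominal=-59.400 wc=[-61.355,-57.036] rss=0.758

Stack each dimension's contribution:
  +A: nom +10.300 → Σnom=10.300; wc +0.230/-0.230 → slack +0.230/-0.230; half-tol=0.230, Σhalf²=0.052900
  +B: nom +5.490 → Σnom=15.790; wc +0.180/-0.015 → slack +0.410/-0.245; half-tol=0.098, Σhalf²=0.062406
  -C: nom -40.600 → Σnom=-24.810; wc +0.180/-0.180 → slack +0.590/-0.425; half-tol=0.180, Σhalf²=0.094806
  -D: nom -3.700 → Σnom=-28.510; wc +0.370/-0.370 → slack +0.960/-0.795; half-tol=0.370, Σhalf²=0.231706
  -E: nom -36.300 → Σnom=-64.810; wc +0.450/-0.030 → slack +1.410/-0.825; half-tol=0.240, Σhalf²=0.289306
  +F: nom +37.700 → Σnom=-27.110; wc +0.260/-0.260 → slack +1.670/-1.085; half-tol=0.260, Σhalf²=0.356906
  -G: nom -12.800 → Σnom=-39.910; wc +0.340/-0.230 → slack +2.010/-1.315; half-tol=0.285, Σhalf²=0.438131
  +H: nom +30.000 → Σnom=-9.910; wc +0.024/-0.310 → slack +2.034/-1.625; half-tol=0.167, Σhalf²=0.466020
  -I: nom -49.490 → Σnom=-59.400; wc +0.330/-0.330 → slack +2.364/-1.955; half-tol=0.330, Σhalf²=0.574920
Nominal = -59.400. Worst-case = [-59.400 - 1.955, -59.400 + 2.364] = [-61.355, -57.036]. RSS = √0.574920 = 0.758.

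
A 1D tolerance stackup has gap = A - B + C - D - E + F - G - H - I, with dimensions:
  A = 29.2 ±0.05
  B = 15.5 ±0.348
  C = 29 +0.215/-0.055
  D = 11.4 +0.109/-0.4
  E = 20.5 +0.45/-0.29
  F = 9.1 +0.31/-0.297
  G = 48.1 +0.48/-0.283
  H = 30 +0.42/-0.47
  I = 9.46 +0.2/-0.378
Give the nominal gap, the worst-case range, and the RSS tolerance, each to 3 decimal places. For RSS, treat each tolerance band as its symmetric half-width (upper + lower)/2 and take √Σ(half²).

nominal=-67.660 wc=[-70.069,-64.916] rss=0.929

Stack each dimension's contribution:
  +A: nom +29.200 → Σnom=29.200; wc +0.050/-0.050 → slack +0.050/-0.050; half-tol=0.050, Σhalf²=0.002500
  -B: nom -15.500 → Σnom=13.700; wc +0.348/-0.348 → slack +0.398/-0.398; half-tol=0.348, Σhalf²=0.123604
  +C: nom +29.000 → Σnom=42.700; wc +0.215/-0.055 → slack +0.613/-0.453; half-tol=0.135, Σhalf²=0.141829
  -D: nom -11.400 → Σnom=31.300; wc +0.400/-0.109 → slack +1.013/-0.562; half-tol=0.255, Σhalf²=0.206599
  -E: nom -20.500 → Σnom=10.800; wc +0.290/-0.450 → slack +1.303/-1.012; half-tol=0.370, Σhalf²=0.343499
  +F: nom +9.100 → Σnom=19.900; wc +0.310/-0.297 → slack +1.613/-1.309; half-tol=0.303, Σhalf²=0.435611
  -G: nom -48.100 → Σnom=-28.200; wc +0.283/-0.480 → slack +1.896/-1.789; half-tol=0.381, Σhalf²=0.581154
  -H: nom -30.000 → Σnom=-58.200; wc +0.470/-0.420 → slack +2.366/-2.209; half-tol=0.445, Σhalf²=0.779179
  -I: nom -9.460 → Σnom=-67.660; wc +0.378/-0.200 → slack +2.744/-2.409; half-tol=0.289, Σhalf²=0.862700
Nominal = -67.660. Worst-case = [-67.660 - 2.409, -67.660 + 2.744] = [-70.069, -64.916]. RSS = √0.862700 = 0.929.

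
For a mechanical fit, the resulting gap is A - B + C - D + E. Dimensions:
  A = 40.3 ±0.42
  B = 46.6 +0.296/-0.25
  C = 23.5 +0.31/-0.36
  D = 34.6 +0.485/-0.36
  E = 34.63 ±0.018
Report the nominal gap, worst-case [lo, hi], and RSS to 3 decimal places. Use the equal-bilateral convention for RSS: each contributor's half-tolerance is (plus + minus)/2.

nominal=17.230 wc=[15.651,18.588] rss=0.736

Stack each dimension's contribution:
  +A: nom +40.300 → Σnom=40.300; wc +0.420/-0.420 → slack +0.420/-0.420; half-tol=0.420, Σhalf²=0.176400
  -B: nom -46.600 → Σnom=-6.300; wc +0.250/-0.296 → slack +0.670/-0.716; half-tol=0.273, Σhalf²=0.250929
  +C: nom +23.500 → Σnom=17.200; wc +0.310/-0.360 → slack +0.980/-1.076; half-tol=0.335, Σhalf²=0.363154
  -D: nom -34.600 → Σnom=-17.400; wc +0.360/-0.485 → slack +1.340/-1.561; half-tol=0.422, Σhalf²=0.541660
  +E: nom +34.630 → Σnom=17.230; wc +0.018/-0.018 → slack +1.358/-1.579; half-tol=0.018, Σhalf²=0.541984
Nominal = 17.230. Worst-case = [17.230 - 1.579, 17.230 + 1.358] = [15.651, 18.588]. RSS = √0.541984 = 0.736.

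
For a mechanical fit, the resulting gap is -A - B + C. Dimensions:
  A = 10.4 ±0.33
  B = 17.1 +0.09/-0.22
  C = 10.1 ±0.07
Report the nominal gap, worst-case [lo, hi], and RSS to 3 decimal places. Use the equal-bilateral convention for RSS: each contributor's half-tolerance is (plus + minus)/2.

Stack each dimension's contribution:
  -A: nom -10.400 → Σnom=-10.400; wc +0.330/-0.330 → slack +0.330/-0.330; half-tol=0.330, Σhalf²=0.108900
  -B: nom -17.100 → Σnom=-27.500; wc +0.220/-0.090 → slack +0.550/-0.420; half-tol=0.155, Σhalf²=0.132925
  +C: nom +10.100 → Σnom=-17.400; wc +0.070/-0.070 → slack +0.620/-0.490; half-tol=0.070, Σhalf²=0.137825
Nominal = -17.400. Worst-case = [-17.400 - 0.490, -17.400 + 0.620] = [-17.890, -16.780]. RSS = √0.137825 = 0.371.

nominal=-17.400 wc=[-17.890,-16.780] rss=0.371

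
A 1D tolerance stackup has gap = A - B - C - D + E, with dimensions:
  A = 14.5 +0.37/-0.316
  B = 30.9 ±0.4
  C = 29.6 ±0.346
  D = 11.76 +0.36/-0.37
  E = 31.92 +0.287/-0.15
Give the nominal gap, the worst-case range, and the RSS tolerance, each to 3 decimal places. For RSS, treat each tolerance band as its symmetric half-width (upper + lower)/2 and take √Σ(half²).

nominal=-25.840 wc=[-27.412,-24.067] rss=0.760

Stack each dimension's contribution:
  +A: nom +14.500 → Σnom=14.500; wc +0.370/-0.316 → slack +0.370/-0.316; half-tol=0.343, Σhalf²=0.117649
  -B: nom -30.900 → Σnom=-16.400; wc +0.400/-0.400 → slack +0.770/-0.716; half-tol=0.400, Σhalf²=0.277649
  -C: nom -29.600 → Σnom=-46.000; wc +0.346/-0.346 → slack +1.116/-1.062; half-tol=0.346, Σhalf²=0.397365
  -D: nom -11.760 → Σnom=-57.760; wc +0.370/-0.360 → slack +1.486/-1.422; half-tol=0.365, Σhalf²=0.530590
  +E: nom +31.920 → Σnom=-25.840; wc +0.287/-0.150 → slack +1.773/-1.572; half-tol=0.218, Σhalf²=0.578332
Nominal = -25.840. Worst-case = [-25.840 - 1.572, -25.840 + 1.773] = [-27.412, -24.067]. RSS = √0.578332 = 0.760.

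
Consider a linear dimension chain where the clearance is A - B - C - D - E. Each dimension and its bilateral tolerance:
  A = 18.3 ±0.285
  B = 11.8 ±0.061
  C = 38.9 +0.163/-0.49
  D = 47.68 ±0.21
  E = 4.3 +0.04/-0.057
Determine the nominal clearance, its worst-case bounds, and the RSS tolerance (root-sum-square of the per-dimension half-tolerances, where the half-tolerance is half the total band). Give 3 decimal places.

nominal=-84.380 wc=[-85.139,-83.277] rss=0.488

Stack each dimension's contribution:
  +A: nom +18.300 → Σnom=18.300; wc +0.285/-0.285 → slack +0.285/-0.285; half-tol=0.285, Σhalf²=0.081225
  -B: nom -11.800 → Σnom=6.500; wc +0.061/-0.061 → slack +0.346/-0.346; half-tol=0.061, Σhalf²=0.084946
  -C: nom -38.900 → Σnom=-32.400; wc +0.490/-0.163 → slack +0.836/-0.509; half-tol=0.327, Σhalf²=0.191548
  -D: nom -47.680 → Σnom=-80.080; wc +0.210/-0.210 → slack +1.046/-0.719; half-tol=0.210, Σhalf²=0.235648
  -E: nom -4.300 → Σnom=-84.380; wc +0.057/-0.040 → slack +1.103/-0.759; half-tol=0.049, Σhalf²=0.238001
Nominal = -84.380. Worst-case = [-84.380 - 0.759, -84.380 + 1.103] = [-85.139, -83.277]. RSS = √0.238001 = 0.488.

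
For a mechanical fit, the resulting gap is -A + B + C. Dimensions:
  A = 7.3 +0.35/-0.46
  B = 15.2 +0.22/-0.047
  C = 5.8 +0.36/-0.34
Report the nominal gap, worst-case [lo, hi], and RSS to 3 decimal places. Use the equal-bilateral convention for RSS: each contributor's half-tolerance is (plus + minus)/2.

nominal=13.700 wc=[12.963,14.740] rss=0.552

Stack each dimension's contribution:
  -A: nom -7.300 → Σnom=-7.300; wc +0.460/-0.350 → slack +0.460/-0.350; half-tol=0.405, Σhalf²=0.164025
  +B: nom +15.200 → Σnom=7.900; wc +0.220/-0.047 → slack +0.680/-0.397; half-tol=0.134, Σhalf²=0.181847
  +C: nom +5.800 → Σnom=13.700; wc +0.360/-0.340 → slack +1.040/-0.737; half-tol=0.350, Σhalf²=0.304347
Nominal = 13.700. Worst-case = [13.700 - 0.737, 13.700 + 1.040] = [12.963, 14.740]. RSS = √0.304347 = 0.552.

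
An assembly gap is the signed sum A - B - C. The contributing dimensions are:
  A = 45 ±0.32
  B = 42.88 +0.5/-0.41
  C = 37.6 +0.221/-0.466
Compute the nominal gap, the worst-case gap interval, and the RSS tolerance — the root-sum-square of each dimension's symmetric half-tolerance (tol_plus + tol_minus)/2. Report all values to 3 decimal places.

Stack each dimension's contribution:
  +A: nom +45.000 → Σnom=45.000; wc +0.320/-0.320 → slack +0.320/-0.320; half-tol=0.320, Σhalf²=0.102400
  -B: nom -42.880 → Σnom=2.120; wc +0.410/-0.500 → slack +0.730/-0.820; half-tol=0.455, Σhalf²=0.309425
  -C: nom -37.600 → Σnom=-35.480; wc +0.466/-0.221 → slack +1.196/-1.041; half-tol=0.344, Σhalf²=0.427417
Nominal = -35.480. Worst-case = [-35.480 - 1.041, -35.480 + 1.196] = [-36.521, -34.284]. RSS = √0.427417 = 0.654.

nominal=-35.480 wc=[-36.521,-34.284] rss=0.654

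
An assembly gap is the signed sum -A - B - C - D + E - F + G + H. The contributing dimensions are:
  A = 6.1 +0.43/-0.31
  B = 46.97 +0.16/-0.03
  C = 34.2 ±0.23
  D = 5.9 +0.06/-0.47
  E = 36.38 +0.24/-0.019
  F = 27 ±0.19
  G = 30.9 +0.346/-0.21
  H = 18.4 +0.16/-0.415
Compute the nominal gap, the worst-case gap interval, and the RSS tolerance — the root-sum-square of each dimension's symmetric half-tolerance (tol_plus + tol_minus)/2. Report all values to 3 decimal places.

Stack each dimension's contribution:
  -A: nom -6.100 → Σnom=-6.100; wc +0.310/-0.430 → slack +0.310/-0.430; half-tol=0.370, Σhalf²=0.136900
  -B: nom -46.970 → Σnom=-53.070; wc +0.030/-0.160 → slack +0.340/-0.590; half-tol=0.095, Σhalf²=0.145925
  -C: nom -34.200 → Σnom=-87.270; wc +0.230/-0.230 → slack +0.570/-0.820; half-tol=0.230, Σhalf²=0.198825
  -D: nom -5.900 → Σnom=-93.170; wc +0.470/-0.060 → slack +1.040/-0.880; half-tol=0.265, Σhalf²=0.269050
  +E: nom +36.380 → Σnom=-56.790; wc +0.240/-0.019 → slack +1.280/-0.899; half-tol=0.130, Σhalf²=0.285820
  -F: nom -27.000 → Σnom=-83.790; wc +0.190/-0.190 → slack +1.470/-1.089; half-tol=0.190, Σhalf²=0.321920
  +G: nom +30.900 → Σnom=-52.890; wc +0.346/-0.210 → slack +1.816/-1.299; half-tol=0.278, Σhalf²=0.399204
  +H: nom +18.400 → Σnom=-34.490; wc +0.160/-0.415 → slack +1.976/-1.714; half-tol=0.287, Σhalf²=0.481860
Nominal = -34.490. Worst-case = [-34.490 - 1.714, -34.490 + 1.976] = [-36.204, -32.514]. RSS = √0.481860 = 0.694.

nominal=-34.490 wc=[-36.204,-32.514] rss=0.694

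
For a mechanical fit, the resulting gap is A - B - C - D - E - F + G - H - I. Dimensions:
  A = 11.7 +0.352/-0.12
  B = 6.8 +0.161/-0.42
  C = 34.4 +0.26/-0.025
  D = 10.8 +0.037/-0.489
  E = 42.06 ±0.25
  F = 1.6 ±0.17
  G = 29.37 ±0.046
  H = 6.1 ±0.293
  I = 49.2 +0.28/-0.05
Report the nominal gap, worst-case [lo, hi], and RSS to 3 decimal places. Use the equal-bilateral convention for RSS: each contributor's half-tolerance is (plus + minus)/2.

nominal=-109.890 wc=[-111.507,-107.795] rss=0.660

Stack each dimension's contribution:
  +A: nom +11.700 → Σnom=11.700; wc +0.352/-0.120 → slack +0.352/-0.120; half-tol=0.236, Σhalf²=0.055696
  -B: nom -6.800 → Σnom=4.900; wc +0.420/-0.161 → slack +0.772/-0.281; half-tol=0.290, Σhalf²=0.140086
  -C: nom -34.400 → Σnom=-29.500; wc +0.025/-0.260 → slack +0.797/-0.541; half-tol=0.143, Σhalf²=0.160392
  -D: nom -10.800 → Σnom=-40.300; wc +0.489/-0.037 → slack +1.286/-0.578; half-tol=0.263, Σhalf²=0.229561
  -E: nom -42.060 → Σnom=-82.360; wc +0.250/-0.250 → slack +1.536/-0.828; half-tol=0.250, Σhalf²=0.292061
  -F: nom -1.600 → Σnom=-83.960; wc +0.170/-0.170 → slack +1.706/-0.998; half-tol=0.170, Σhalf²=0.320961
  +G: nom +29.370 → Σnom=-54.590; wc +0.046/-0.046 → slack +1.752/-1.044; half-tol=0.046, Σhalf²=0.323077
  -H: nom -6.100 → Σnom=-60.690; wc +0.293/-0.293 → slack +2.045/-1.337; half-tol=0.293, Σhalf²=0.408926
  -I: nom -49.200 → Σnom=-109.890; wc +0.050/-0.280 → slack +2.095/-1.617; half-tol=0.165, Σhalf²=0.436151
Nominal = -109.890. Worst-case = [-109.890 - 1.617, -109.890 + 2.095] = [-111.507, -107.795]. RSS = √0.436151 = 0.660.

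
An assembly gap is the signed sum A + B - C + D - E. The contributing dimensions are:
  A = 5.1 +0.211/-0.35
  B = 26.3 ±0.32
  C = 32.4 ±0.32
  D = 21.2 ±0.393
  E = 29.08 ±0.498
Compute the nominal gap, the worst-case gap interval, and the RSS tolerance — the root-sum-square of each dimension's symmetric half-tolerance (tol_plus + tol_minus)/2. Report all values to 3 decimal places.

nominal=-8.880 wc=[-10.761,-7.138] rss=0.828

Stack each dimension's contribution:
  +A: nom +5.100 → Σnom=5.100; wc +0.211/-0.350 → slack +0.211/-0.350; half-tol=0.280, Σhalf²=0.078680
  +B: nom +26.300 → Σnom=31.400; wc +0.320/-0.320 → slack +0.531/-0.670; half-tol=0.320, Σhalf²=0.181080
  -C: nom -32.400 → Σnom=-1.000; wc +0.320/-0.320 → slack +0.851/-0.990; half-tol=0.320, Σhalf²=0.283480
  +D: nom +21.200 → Σnom=20.200; wc +0.393/-0.393 → slack +1.244/-1.383; half-tol=0.393, Σhalf²=0.437929
  -E: nom -29.080 → Σnom=-8.880; wc +0.498/-0.498 → slack +1.742/-1.881; half-tol=0.498, Σhalf²=0.685933
Nominal = -8.880. Worst-case = [-8.880 - 1.881, -8.880 + 1.742] = [-10.761, -7.138]. RSS = √0.685933 = 0.828.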